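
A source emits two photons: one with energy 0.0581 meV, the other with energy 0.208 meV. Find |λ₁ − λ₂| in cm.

Using λ = hc/E: λ₁ = 0.02134 m, λ₂ = 0.005961 m.
|Δλ| = |0.02134 − 0.005961| = 0.0154 m = 1.54 cm.

1.54 cm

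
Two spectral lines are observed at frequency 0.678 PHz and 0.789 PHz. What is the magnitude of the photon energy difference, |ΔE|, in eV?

0.459 eV

Using E = hf: E₁ = 4.492 × 10^-19 J, E₂ = 5.228 × 10^-19 J.
|ΔE| = |4.492 × 10^-19 − 5.228 × 10^-19| = 7.35 × 10^-20 J = 0.459 eV.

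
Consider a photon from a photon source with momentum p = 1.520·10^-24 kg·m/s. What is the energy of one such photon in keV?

For a photon E = pc, so E = 4.557·10^-16 J.
Converting to keV: E = 2.844 keV ≈ 2.84 keV.

2.84 keV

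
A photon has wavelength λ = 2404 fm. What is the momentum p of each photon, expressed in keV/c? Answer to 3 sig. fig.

516 keV/c

(h = 6.62607015 × 10^-34 J·s, c = 2.99792458 × 10^8 m/s, 1 eV = 1.602176634 × 10^-19 J.)
In SI units: λ = 2404 fm = 2.404 × 10^-12 m.
Apply p = h/λ: p = 2.756 × 10^-22 kg·m/s.
Converting to keV/c: p = 515.7 keV/c ≈ 516 keV/c.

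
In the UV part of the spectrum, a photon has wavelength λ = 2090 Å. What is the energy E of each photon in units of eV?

Take h = 6.62607015e-34 J·s, c = 2.99792458e8 m/s, 1 eV = 1.602176634e-19 J.
First convert: λ = 2090 Å = 2.09e-7 m.
Apply E = hc/λ: E = 9.505e-19 J.
Converting to eV: E = 5.932 eV ≈ 5.93 eV.

5.93 eV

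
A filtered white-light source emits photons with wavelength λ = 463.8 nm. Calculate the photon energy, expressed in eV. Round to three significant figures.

2.67 eV

First convert: λ = 463.8 nm = 4.638 × 10^-7 m.
The photon relation is E = hc/λ, giving E = 4.283 × 10^-19 J.
Converting to eV: E = 2.673 eV ≈ 2.67 eV.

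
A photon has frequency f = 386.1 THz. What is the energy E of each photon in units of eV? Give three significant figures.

(h = 6.62607015e-34 J·s, 1 eV = 1.602176634e-19 J.)
Convert to SI: f = 386.1 THz = 3.861e14 Hz.
For a photon E = hf, so E = 2.558e-19 J.
Converting to eV: E = 1.597 eV ≈ 1.60 eV.

1.60 eV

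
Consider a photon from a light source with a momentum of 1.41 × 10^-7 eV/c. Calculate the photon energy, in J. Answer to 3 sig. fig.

2.26 × 10^-26 J

Convert to SI: p = 1.41 × 10^-7 eV/c = 7.5354 × 10^-35 kg·m/s.
Since E = pc for a photon, E = 2.259 × 10^-26 J.
So E ≈ 2.26 × 10^-26 J.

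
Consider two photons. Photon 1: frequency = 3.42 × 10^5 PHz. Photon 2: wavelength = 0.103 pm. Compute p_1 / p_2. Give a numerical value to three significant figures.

p_1 = 7.559 × 10^-22 kg·m/s (from frequency = 3.42 × 10^5 PHz, via p = hf/c).
p_2 = 6.433 × 10^-21 kg·m/s (from wavelength = 0.103 pm, via p = h/λ).
Ratio = 7.559 × 10^-22 / 6.433 × 10^-21 = 0.118.

0.118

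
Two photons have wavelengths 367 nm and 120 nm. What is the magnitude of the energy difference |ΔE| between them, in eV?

Using E = hc/λ: E₁ = 5.413 × 10^-19 J, E₂ = 1.655 × 10^-18 J.
|ΔE| = |5.413 × 10^-19 − 1.655 × 10^-18| = 1.11 × 10^-18 J = 6.95 eV.

6.95 eV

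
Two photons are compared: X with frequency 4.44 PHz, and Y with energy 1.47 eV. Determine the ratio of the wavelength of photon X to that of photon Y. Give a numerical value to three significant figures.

0.0801

λ_X = 6.752e-8 m (from frequency = 4.44 PHz, via λ = c/f).
λ_Y = 8.434e-7 m (from energy = 1.47 eV, via λ = hc/E).
Ratio = 6.752e-8 / 8.434e-7 = 0.0801.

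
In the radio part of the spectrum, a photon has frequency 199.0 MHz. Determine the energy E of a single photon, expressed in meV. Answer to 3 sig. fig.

8.23 × 10^-4 meV

In SI units: f = 199.0 MHz = 1.990 × 10^8 Hz.
Since E = hf for a photon, E = 1.319 × 10^-25 J.
Converting to meV: E = 8.230 × 10^-4 meV ≈ 8.23 × 10^-4 meV.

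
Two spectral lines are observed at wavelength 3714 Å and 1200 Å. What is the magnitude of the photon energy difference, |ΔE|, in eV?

6.99 eV

Using E = hc/λ: E₁ = 5.3485e-19 J, E₂ = 1.6554e-18 J.
|ΔE| = |5.3485e-19 − 1.6554e-18| = 1.12e-18 J = 6.99 eV.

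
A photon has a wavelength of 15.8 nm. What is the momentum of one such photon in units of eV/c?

78.5 eV/c

(h = 6.62607015 × 10^-34 J·s, c = 2.99792458 × 10^8 m/s, 1 eV = 1.602176634 × 10^-19 J.)
First convert: λ = 15.8 nm = 1.58 × 10^-8 m.
The photon relation is p = h/λ, giving p = 4.194 × 10^-26 kg·m/s.
Converting to eV/c: p = 78.47 eV/c ≈ 78.5 eV/c.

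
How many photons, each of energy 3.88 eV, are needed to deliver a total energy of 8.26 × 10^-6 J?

Per-photon energy: E = 6.216 × 10^-19 J (from energy = 3.88 eV).
N = E_total / E_photon = 8.26 × 10^-6 J / 6.216 × 10^-19 J = 1.33 × 10^13.

1.33 × 10^13 photons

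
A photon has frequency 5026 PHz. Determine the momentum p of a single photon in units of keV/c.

Convert to SI: f = 5026 PHz = 5.026·10^18 Hz.
Apply p = hf/c: p = 1.111·10^-23 kg·m/s.
Converting to keV/c: p = 20.79 keV/c ≈ 20.8 keV/c.

20.8 keV/c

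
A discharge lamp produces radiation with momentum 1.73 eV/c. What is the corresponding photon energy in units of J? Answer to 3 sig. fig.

2.77e-19 J

Convert to SI: p = 1.73 eV/c = 9.2456e-28 kg·m/s.
Since E = pc for a photon, E = 2.772e-19 J.
So E ≈ 2.77e-19 J.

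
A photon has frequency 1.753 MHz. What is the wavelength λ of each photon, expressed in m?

First convert: f = 1.753 MHz = 1.753 × 10^6 Hz.
For a photon λ = c/f, so λ = 171.0 m.
So λ ≈ 171 m.

171 m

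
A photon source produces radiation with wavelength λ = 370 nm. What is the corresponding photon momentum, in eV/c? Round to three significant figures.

Take h = 6.62607015·10^-34 J·s, c = 2.99792458·10^8 m/s, 1 eV = 1.602176634·10^-19 J.
First convert: λ = 370 nm = 3.7·10^-7 m.
Since p = h/λ for a photon, p = 1.791·10^-27 kg·m/s.
Converting to eV/c: p = 3.351 eV/c ≈ 3.35 eV/c.

3.35 eV/c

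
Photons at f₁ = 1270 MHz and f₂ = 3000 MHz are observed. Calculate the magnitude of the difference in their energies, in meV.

7.15e-3 meV

Using E = hf: E₁ = 8.415e-25 J, E₂ = 1.988e-24 J.
|ΔE| = |8.415e-25 − 1.988e-24| = 1.15e-24 J = 7.15e-3 meV.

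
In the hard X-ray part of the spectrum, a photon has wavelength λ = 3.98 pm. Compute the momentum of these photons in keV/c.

Take h = 6.62607015e-34 J·s, c = 2.99792458e8 m/s, 1 eV = 1.602176634e-19 J.
Convert to SI: λ = 3.98 pm = 3.98e-12 m.
The photon relation is p = h/λ, giving p = 1.665e-22 kg·m/s.
Converting to keV/c: p = 311.5 keV/c ≈ 312 keV/c.

312 keV/c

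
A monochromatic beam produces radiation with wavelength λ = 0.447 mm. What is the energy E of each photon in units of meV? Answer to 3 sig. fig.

2.77 meV

Use h = 6.62607015 × 10^-34 J·s, c = 2.99792458 × 10^8 m/s, 1 eV = 1.602176634 × 10^-19 J.
Convert to SI: λ = 0.447 mm = 4.47 × 10^-4 m.
For a photon E = hc/λ, so E = 4.444 × 10^-22 J.
Converting to meV: E = 2.774 meV ≈ 2.77 meV.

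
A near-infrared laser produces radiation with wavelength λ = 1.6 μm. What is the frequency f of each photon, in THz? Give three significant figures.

187 THz

(c = 2.99792458·10^8 m/s.)
In SI units: λ = 1.6 μm = 1.6·10^-6 m.
For a photon f = c/λ, so f = 1.874·10^14 Hz.
Converting to THz: f = 187.4 THz ≈ 187 THz.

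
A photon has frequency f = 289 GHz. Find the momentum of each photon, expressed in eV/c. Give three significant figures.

In SI units: f = 289 GHz = 2.89e11 Hz.
Apply p = hf/c: p = 6.388e-31 kg·m/s.
Converting to eV/c: p = 0.001195 eV/c ≈ 1.20e-3 eV/c.

1.20e-3 eV/c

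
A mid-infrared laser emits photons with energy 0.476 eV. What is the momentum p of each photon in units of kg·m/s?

2.54·10^-28 kg·m/s

Take c = 2.99792458·10^8 m/s, 1 eV = 1.602176634·10^-19 J.
In SI units: E = 0.476 eV = 7.6264·10^-20 J.
Apply p = E/c: p = 2.544·10^-28 kg·m/s.
So p ≈ 2.54·10^-28 kg·m/s.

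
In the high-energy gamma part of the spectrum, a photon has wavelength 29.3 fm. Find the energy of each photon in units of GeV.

0.0423 GeV

Convert to SI: λ = 29.3 fm = 2.93 × 10^-14 m.
The photon relation is E = hc/λ, giving E = 6.780 × 10^-12 J.
Converting to GeV: E = 0.04232 GeV ≈ 0.0423 GeV.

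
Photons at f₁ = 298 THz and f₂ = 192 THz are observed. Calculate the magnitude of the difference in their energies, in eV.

Using E = hf: E₁ = 1.975 × 10^-19 J, E₂ = 1.272 × 10^-19 J.
|ΔE| = |1.975 × 10^-19 − 1.272 × 10^-19| = 7.02 × 10^-20 J = 0.438 eV.

0.438 eV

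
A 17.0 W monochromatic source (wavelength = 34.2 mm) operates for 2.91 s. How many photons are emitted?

Total energy: E_total = P·t = 17.0 × 2.91 = 49.47 J.
Per-photon energy: E = 5.808e-24 J.
N = E_total / E_photon = 8.52e24.

8.52e24 photons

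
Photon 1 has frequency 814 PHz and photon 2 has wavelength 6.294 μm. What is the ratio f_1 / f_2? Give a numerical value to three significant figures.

f_1 = 8.140e17 Hz (from frequency = 814 PHz, via f given directly).
f_2 = 4.763e13 Hz (from wavelength = 6.294 μm, via f = c/λ).
Ratio = 8.140e17 / 4.763e13 = 1.71e4.

1.71e4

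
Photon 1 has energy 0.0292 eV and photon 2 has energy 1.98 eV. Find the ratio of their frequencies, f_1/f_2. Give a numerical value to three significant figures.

0.0147

f_1 = 7.061e12 Hz (from energy = 0.0292 eV, via f = E/h).
f_2 = 4.788e14 Hz (from energy = 1.98 eV, via f = E/h).
Ratio = 7.061e12 / 4.788e14 = 0.0147.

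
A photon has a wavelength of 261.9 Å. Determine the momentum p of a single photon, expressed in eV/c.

47.3 eV/c

First convert: λ = 261.9 Å = 2.619e-8 m.
Since p = h/λ for a photon, p = 2.530e-26 kg·m/s.
Converting to eV/c: p = 47.34 eV/c ≈ 47.3 eV/c.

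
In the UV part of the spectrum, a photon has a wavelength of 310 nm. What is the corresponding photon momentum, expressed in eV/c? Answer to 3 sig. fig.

4.00 eV/c

Use h = 6.62607015 × 10^-34 J·s, c = 2.99792458 × 10^8 m/s, 1 eV = 1.602176634 × 10^-19 J.
Convert to SI: λ = 310 nm = 3.1 × 10^-7 m.
For a photon p = h/λ, so p = 2.137 × 10^-27 kg·m/s.
Converting to eV/c: p = 3.999 eV/c ≈ 4.00 eV/c.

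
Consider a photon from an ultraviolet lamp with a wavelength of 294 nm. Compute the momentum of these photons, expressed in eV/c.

In SI units: λ = 294 nm = 2.94 × 10^-7 m.
Since p = h/λ for a photon, p = 2.254 × 10^-27 kg·m/s.
Converting to eV/c: p = 4.217 eV/c ≈ 4.22 eV/c.

4.22 eV/c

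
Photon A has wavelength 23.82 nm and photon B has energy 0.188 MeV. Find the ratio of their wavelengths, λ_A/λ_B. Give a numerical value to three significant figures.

3610

λ_A = 2.382 × 10^-8 m (from wavelength = 23.82 nm, via λ given directly).
λ_B = 6.595 × 10^-12 m (from energy = 0.188 MeV, via λ = hc/E).
Ratio = 2.382 × 10^-8 / 6.595 × 10^-12 = 3610.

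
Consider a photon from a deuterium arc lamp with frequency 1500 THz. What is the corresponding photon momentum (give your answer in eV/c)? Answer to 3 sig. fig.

Take h = 6.62607015·10^-34 J·s, c = 2.99792458·10^8 m/s, 1 eV = 1.602176634·10^-19 J.
In SI units: f = 1500 THz = 1.5·10^15 Hz.
The photon relation is p = hf/c, giving p = 3.315·10^-27 kg·m/s.
Converting to eV/c: p = 6.204 eV/c ≈ 6.20 eV/c.

6.20 eV/c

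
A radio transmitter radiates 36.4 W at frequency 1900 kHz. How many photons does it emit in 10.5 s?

3.04 × 10^29 photons

Total energy: E_total = P·t = 36.4 × 10.5 = 382.2 J.
Per-photon energy: E = 1.259 × 10^-27 J.
N = E_total / E_photon = 3.04 × 10^29.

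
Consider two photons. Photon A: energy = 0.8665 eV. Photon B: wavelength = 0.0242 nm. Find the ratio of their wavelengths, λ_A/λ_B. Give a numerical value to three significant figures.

5.91 × 10^4

λ_A = 1.431 × 10^-6 m (from energy = 0.8665 eV, via λ = hc/E).
λ_B = 2.420 × 10^-11 m (from wavelength = 0.0242 nm, via λ given directly).
Ratio = 1.431 × 10^-6 / 2.420 × 10^-11 = 5.91 × 10^4.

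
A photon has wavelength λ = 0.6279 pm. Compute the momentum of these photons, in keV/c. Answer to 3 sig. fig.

1970 keV/c

First convert: λ = 0.6279 pm = 6.279 × 10^-13 m.
Apply p = h/λ: p = 1.055 × 10^-21 kg·m/s.
Converting to keV/c: p = 1975 keV/c ≈ 1970 keV/c.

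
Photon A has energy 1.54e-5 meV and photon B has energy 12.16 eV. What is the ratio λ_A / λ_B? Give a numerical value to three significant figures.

7.90e8

λ_A = 80.51 m (from energy = 1.54e-5 meV, via λ = hc/E).
λ_B = 1.020e-7 m (from energy = 12.16 eV, via λ = hc/E).
Ratio = 80.51 / 1.020e-7 = 7.90e8.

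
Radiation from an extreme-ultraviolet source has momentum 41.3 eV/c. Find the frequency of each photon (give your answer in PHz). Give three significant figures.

Take h = 6.62607015 × 10^-34 J·s, c = 2.99792458 × 10^8 m/s, 1 eV = 1.602176634 × 10^-19 J.
In SI units: p = 41.3 eV/c = 2.2072 × 10^-26 kg·m/s.
The photon relation is f = pc/h, giving f = 9.986 × 10^15 Hz.
Converting to PHz: f = 9.986 PHz ≈ 9.99 PHz.

9.99 PHz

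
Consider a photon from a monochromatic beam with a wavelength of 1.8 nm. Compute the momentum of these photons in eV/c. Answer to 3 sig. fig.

689 eV/c

Take h = 6.62607015 × 10^-34 J·s, c = 2.99792458 × 10^8 m/s, 1 eV = 1.602176634 × 10^-19 J.
First convert: λ = 1.8 nm = 1.8 × 10^-9 m.
Apply p = h/λ: p = 3.681 × 10^-25 kg·m/s.
Converting to eV/c: p = 688.8 eV/c ≈ 689 eV/c.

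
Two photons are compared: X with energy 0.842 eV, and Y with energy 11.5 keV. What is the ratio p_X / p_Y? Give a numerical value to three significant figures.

p_X = 4.500e-28 kg·m/s (from energy = 0.842 eV, via p = E/c).
p_Y = 6.146e-24 kg·m/s (from energy = 11.5 keV, via p = E/c).
Ratio = 4.500e-28 / 6.146e-24 = 7.32e-5.

7.32e-5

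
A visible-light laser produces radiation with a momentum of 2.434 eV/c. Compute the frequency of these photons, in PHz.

0.589 PHz

Take h = 6.62607015 × 10^-34 J·s, c = 2.99792458 × 10^8 m/s, 1 eV = 1.602176634 × 10^-19 J.
First convert: p = 2.434 eV/c = 1.3008 × 10^-27 kg·m/s.
Since f = pc/h for a photon, f = 5.885 × 10^14 Hz.
Converting to PHz: f = 0.5885 PHz ≈ 0.589 PHz.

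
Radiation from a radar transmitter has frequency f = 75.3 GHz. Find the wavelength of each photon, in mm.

First convert: f = 75.3 GHz = 7.53·10^10 Hz.
For a photon λ = c/f, so λ = 0.003981 m.
Converting to mm: λ = 3.981 mm ≈ 3.98 mm.

3.98 mm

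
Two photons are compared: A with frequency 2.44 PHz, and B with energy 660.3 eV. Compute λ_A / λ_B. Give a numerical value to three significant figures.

65.4

λ_A = 1.229 × 10^-7 m (from frequency = 2.44 PHz, via λ = c/f).
λ_B = 1.878 × 10^-9 m (from energy = 660.3 eV, via λ = hc/E).
Ratio = 1.229 × 10^-7 / 1.878 × 10^-9 = 65.4.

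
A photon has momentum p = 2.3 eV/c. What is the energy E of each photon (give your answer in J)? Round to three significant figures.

3.69e-19 J

First convert: p = 2.3 eV/c = 1.2292e-27 kg·m/s.
Apply E = pc: E = 3.685e-19 J.
So E ≈ 3.69e-19 J.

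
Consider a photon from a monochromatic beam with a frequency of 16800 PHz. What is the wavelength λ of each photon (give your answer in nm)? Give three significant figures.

0.0178 nm

In SI units: f = 16800 PHz = 1.68e19 Hz.
For a photon λ = c/f, so λ = 1.784e-11 m.
Converting to nm: λ = 0.01784 nm ≈ 0.0178 nm.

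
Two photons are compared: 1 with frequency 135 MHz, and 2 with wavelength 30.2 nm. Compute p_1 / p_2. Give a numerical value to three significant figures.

1.36e-8

p_1 = 2.984e-34 kg·m/s (from frequency = 135 MHz, via p = hf/c).
p_2 = 2.194e-26 kg·m/s (from wavelength = 30.2 nm, via p = h/λ).
Ratio = 2.984e-34 / 2.194e-26 = 1.36e-8.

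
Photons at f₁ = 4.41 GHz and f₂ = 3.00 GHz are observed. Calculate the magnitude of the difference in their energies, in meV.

5.83 × 10^-3 meV

Using E = hf: E₁ = 2.922 × 10^-24 J, E₂ = 1.988 × 10^-24 J.
|ΔE| = |2.922 × 10^-24 − 1.988 × 10^-24| = 9.34 × 10^-25 J = 5.83 × 10^-3 meV.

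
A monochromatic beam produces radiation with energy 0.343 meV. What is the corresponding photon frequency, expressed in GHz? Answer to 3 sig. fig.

82.9 GHz

Convert to SI: E = 0.343 meV = 5.4955 × 10^-23 J.
Since f = E/h for a photon, f = 8.294 × 10^10 Hz.
Converting to GHz: f = 82.94 GHz ≈ 82.9 GHz.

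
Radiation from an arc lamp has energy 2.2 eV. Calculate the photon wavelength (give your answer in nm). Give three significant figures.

564 nm

In SI units: E = 2.2 eV = 3.5248 × 10^-19 J.
Since λ = hc/E for a photon, λ = 5.636 × 10^-7 m.
Converting to nm: λ = 563.6 nm ≈ 564 nm.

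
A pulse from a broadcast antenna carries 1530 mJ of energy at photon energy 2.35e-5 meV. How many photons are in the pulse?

4.06e26 photons

Per-photon energy: E = 3.765e-27 J (from energy = 2.35e-5 meV).
N = E_total / E_photon = 1.53 J / 3.765e-27 J = 4.06e26.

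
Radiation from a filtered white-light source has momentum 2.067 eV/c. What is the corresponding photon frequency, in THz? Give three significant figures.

500 THz

Use h = 6.62607015 × 10^-34 J·s, c = 2.99792458 × 10^8 m/s, 1 eV = 1.602176634 × 10^-19 J.
Convert to SI: p = 2.067 eV/c = 1.1047 × 10^-27 kg·m/s.
Since f = pc/h for a photon, f = 4.998 × 10^14 Hz.
Converting to THz: f = 499.8 THz ≈ 500 THz.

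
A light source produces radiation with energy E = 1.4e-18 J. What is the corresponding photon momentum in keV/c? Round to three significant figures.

8.74e-3 keV/c

For a photon p = E/c, so p = 4.670e-27 kg·m/s.
Converting to keV/c: p = 0.008738 keV/c ≈ 8.74e-3 keV/c.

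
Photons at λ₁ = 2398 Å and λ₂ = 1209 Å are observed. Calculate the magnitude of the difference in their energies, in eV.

Using E = hc/λ: E₁ = 8.2838 × 10^-19 J, E₂ = 1.6430 × 10^-18 J.
|ΔE| = |8.2838 × 10^-19 − 1.6430 × 10^-18| = 8.15 × 10^-19 J = 5.08 eV.

5.08 eV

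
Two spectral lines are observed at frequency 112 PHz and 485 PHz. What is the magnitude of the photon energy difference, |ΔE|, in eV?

1540 eV

Using E = hf: E₁ = 7.421 × 10^-17 J, E₂ = 3.214 × 10^-16 J.
|ΔE| = |7.421 × 10^-17 − 3.214 × 10^-16| = 2.47 × 10^-16 J = 1540 eV.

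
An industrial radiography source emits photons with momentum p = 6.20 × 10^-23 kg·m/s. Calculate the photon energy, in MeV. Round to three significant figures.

0.116 MeV

The photon relation is E = pc, giving E = 1.859 × 10^-14 J.
Converting to MeV: E = 0.1160 MeV ≈ 0.116 MeV.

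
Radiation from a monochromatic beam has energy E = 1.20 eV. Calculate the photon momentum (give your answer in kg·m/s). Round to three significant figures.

6.41 × 10^-28 kg·m/s

Convert to SI: E = 1.20 eV = 1.9226 × 10^-19 J.
The photon relation is p = E/c, giving p = 6.413 × 10^-28 kg·m/s.
So p ≈ 6.41 × 10^-28 kg·m/s.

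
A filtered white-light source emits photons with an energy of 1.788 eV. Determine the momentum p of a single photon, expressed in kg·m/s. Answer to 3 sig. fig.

9.56 × 10^-28 kg·m/s

(c = 2.99792458 × 10^8 m/s, 1 eV = 1.602176634 × 10^-19 J.)
First convert: E = 1.788 eV = 2.8647 × 10^-19 J.
Since p = E/c for a photon, p = 9.556 × 10^-28 kg·m/s.
So p ≈ 9.56 × 10^-28 kg·m/s.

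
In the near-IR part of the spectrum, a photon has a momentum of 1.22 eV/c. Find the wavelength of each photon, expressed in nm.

Take h = 6.62607015 × 10^-34 J·s, c = 2.99792458 × 10^8 m/s, 1 eV = 1.602176634 × 10^-19 J.
In SI units: p = 1.22 eV/c = 6.5200 × 10^-28 kg·m/s.
Apply λ = h/p: λ = 1.016 × 10^-6 m.
Converting to nm: λ = 1016 nm ≈ 1020 nm.

1020 nm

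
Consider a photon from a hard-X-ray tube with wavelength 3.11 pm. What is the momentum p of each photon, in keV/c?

399 keV/c

Use h = 6.62607015 × 10^-34 J·s, c = 2.99792458 × 10^8 m/s, 1 eV = 1.602176634 × 10^-19 J.
Convert to SI: λ = 3.11 pm = 3.11 × 10^-12 m.
For a photon p = h/λ, so p = 2.131 × 10^-22 kg·m/s.
Converting to keV/c: p = 398.7 keV/c ≈ 399 keV/c.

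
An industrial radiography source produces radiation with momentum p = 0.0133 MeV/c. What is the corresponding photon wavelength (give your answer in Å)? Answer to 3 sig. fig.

In SI units: p = 0.0133 MeV/c = 7.1079e-24 kg·m/s.
Since λ = h/p for a photon, λ = 9.322e-11 m.
Converting to Å: λ = 0.9322 Å ≈ 0.932 Å.

0.932 Å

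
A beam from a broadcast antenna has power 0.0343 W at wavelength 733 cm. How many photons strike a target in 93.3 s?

1.18e26 photons

Total energy: E_total = P·t = 0.0343 × 93.3 = 3.200 J.
Per-photon energy: E = 2.710e-26 J.
N = E_total / E_photon = 1.18e26.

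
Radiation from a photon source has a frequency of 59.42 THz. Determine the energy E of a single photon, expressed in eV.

0.246 eV

Take h = 6.62607015·10^-34 J·s, 1 eV = 1.602176634·10^-19 J.
Convert to SI: f = 59.42 THz = 5.942·10^13 Hz.
For a photon E = hf, so E = 3.937·10^-20 J.
Converting to eV: E = 0.2457 eV ≈ 0.246 eV.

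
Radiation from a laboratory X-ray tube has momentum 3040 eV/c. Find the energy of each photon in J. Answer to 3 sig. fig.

4.87·10^-16 J

First convert: p = 3040 eV/c = 1.6247·10^-24 kg·m/s.
The photon relation is E = pc, giving E = 4.871·10^-16 J.
So E ≈ 4.87·10^-16 J.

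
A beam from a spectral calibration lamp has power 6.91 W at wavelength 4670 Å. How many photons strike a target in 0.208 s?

3.38e18 photons

Total energy: E_total = P·t = 6.91 × 0.208 = 1.437 J.
Per-photon energy: E = 4.254e-19 J.
N = E_total / E_photon = 3.38e18.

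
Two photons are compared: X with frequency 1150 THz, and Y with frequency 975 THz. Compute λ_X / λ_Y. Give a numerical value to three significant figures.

λ_X = 2.607e-7 m (from frequency = 1150 THz, via λ = c/f).
λ_Y = 3.075e-7 m (from frequency = 975 THz, via λ = c/f).
Ratio = 2.607e-7 / 3.075e-7 = 0.848.

0.848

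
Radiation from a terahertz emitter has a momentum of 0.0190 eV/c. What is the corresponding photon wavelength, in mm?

In SI units: p = 0.0190 eV/c = 1.0154 × 10^-29 kg·m/s.
Apply λ = h/p: λ = 6.525 × 10^-5 m.
Converting to mm: λ = 0.06525 mm ≈ 0.0653 mm.

0.0653 mm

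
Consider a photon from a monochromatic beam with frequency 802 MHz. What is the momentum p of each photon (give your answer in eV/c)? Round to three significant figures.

3.32e-6 eV/c

Take h = 6.62607015e-34 J·s, c = 2.99792458e8 m/s, 1 eV = 1.602176634e-19 J.
First convert: f = 802 MHz = 8.02e8 Hz.
For a photon p = hf/c, so p = 1.773e-33 kg·m/s.
Converting to eV/c: p = 3.317e-6 eV/c ≈ 3.32e-6 eV/c.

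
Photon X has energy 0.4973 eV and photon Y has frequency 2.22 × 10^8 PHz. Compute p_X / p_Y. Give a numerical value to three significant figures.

5.42 × 10^-10

p_X = 2.658 × 10^-28 kg·m/s (from energy = 0.4973 eV, via p = E/c).
p_Y = 4.907 × 10^-19 kg·m/s (from frequency = 2.22 × 10^8 PHz, via p = hf/c).
Ratio = 2.658 × 10^-28 / 4.907 × 10^-19 = 5.42 × 10^-10.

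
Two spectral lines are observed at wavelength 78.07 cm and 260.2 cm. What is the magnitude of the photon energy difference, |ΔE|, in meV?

Using E = hc/λ: E₁ = 2.5444·10^-25 J, E₂ = 7.6343·10^-26 J.
|ΔE| = |2.5444·10^-25 − 7.6343·10^-26| = 1.78·10^-25 J = 1.11·10^-3 meV.

1.11·10^-3 meV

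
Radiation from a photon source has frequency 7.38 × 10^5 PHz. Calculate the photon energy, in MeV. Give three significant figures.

(h = 6.62607015 × 10^-34 J·s, 1 eV = 1.602176634 × 10^-19 J.)
In SI units: f = 7.38 × 10^5 PHz = 7.38 × 10^20 Hz.
Since E = hf for a photon, E = 4.890 × 10^-13 J.
Converting to MeV: E = 3.052 MeV ≈ 3.05 MeV.

3.05 MeV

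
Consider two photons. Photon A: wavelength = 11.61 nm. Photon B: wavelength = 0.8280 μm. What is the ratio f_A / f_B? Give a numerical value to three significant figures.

71.3

f_A = 2.582e16 Hz (from wavelength = 11.61 nm, via f = c/λ).
f_B = 3.621e14 Hz (from wavelength = 0.8280 μm, via f = c/λ).
Ratio = 2.582e16 / 3.621e14 = 71.3.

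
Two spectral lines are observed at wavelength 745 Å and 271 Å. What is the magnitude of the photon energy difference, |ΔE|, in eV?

Using E = hc/λ: E₁ = 2.666·10^-18 J, E₂ = 7.330·10^-18 J.
|ΔE| = |2.666·10^-18 − 7.330·10^-18| = 4.66·10^-18 J = 29.1 eV.

29.1 eV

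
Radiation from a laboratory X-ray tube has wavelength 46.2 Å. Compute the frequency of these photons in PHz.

Use c = 2.99792458·10^8 m/s.
Convert to SI: λ = 46.2 Å = 4.62·10^-9 m.
The photon relation is f = c/λ, giving f = 6.489·10^16 Hz.
Converting to PHz: f = 64.89 PHz ≈ 64.9 PHz.

64.9 PHz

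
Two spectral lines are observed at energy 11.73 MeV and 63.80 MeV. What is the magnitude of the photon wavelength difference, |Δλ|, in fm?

86.3 fm

Using λ = hc/E: λ₁ = 1.0570e-13 m, λ₂ = 1.9433e-14 m.
|Δλ| = |1.0570e-13 − 1.9433e-14| = 8.63e-14 m = 86.3 fm.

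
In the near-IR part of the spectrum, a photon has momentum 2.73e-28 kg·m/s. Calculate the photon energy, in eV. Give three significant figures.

0.511 eV

The photon relation is E = pc, giving E = 8.184e-20 J.
Converting to eV: E = 0.5108 eV ≈ 0.511 eV.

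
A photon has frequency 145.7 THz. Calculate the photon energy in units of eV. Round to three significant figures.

0.603 eV

(h = 6.62607015e-34 J·s, 1 eV = 1.602176634e-19 J.)
First convert: f = 145.7 THz = 1.457e14 Hz.
Since E = hf for a photon, E = 9.654e-20 J.
Converting to eV: E = 0.6026 eV ≈ 0.603 eV.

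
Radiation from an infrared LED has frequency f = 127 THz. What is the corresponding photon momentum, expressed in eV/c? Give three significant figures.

0.525 eV/c

(h = 6.62607015e-34 J·s, c = 2.99792458e8 m/s, 1 eV = 1.602176634e-19 J.)
In SI units: f = 127 THz = 1.27e14 Hz.
The photon relation is p = hf/c, giving p = 2.807e-28 kg·m/s.
Converting to eV/c: p = 0.5252 eV/c ≈ 0.525 eV/c.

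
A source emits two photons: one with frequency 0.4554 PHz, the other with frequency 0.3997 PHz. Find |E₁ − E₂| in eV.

0.230 eV

Using E = hf: E₁ = 3.0175 × 10^-19 J, E₂ = 2.6484 × 10^-19 J.
|ΔE| = |3.0175 × 10^-19 − 2.6484 × 10^-19| = 3.69 × 10^-20 J = 0.230 eV.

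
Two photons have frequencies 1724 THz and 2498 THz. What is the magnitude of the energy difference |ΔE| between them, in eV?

3.20 eV

Using E = hf: E₁ = 1.1423·10^-18 J, E₂ = 1.6552·10^-18 J.
|ΔE| = |1.1423·10^-18 − 1.6552·10^-18| = 5.13·10^-19 J = 3.20 eV.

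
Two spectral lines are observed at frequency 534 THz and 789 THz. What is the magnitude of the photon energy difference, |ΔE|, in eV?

1.05 eV

Using E = hf: E₁ = 3.538 × 10^-19 J, E₂ = 5.228 × 10^-19 J.
|ΔE| = |3.538 × 10^-19 − 5.228 × 10^-19| = 1.69 × 10^-19 J = 1.05 eV.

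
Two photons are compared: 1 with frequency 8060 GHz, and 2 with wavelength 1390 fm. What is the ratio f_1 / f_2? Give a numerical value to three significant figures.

f_1 = 8.060e12 Hz (from frequency = 8060 GHz, via f given directly).
f_2 = 2.157e20 Hz (from wavelength = 1390 fm, via f = c/λ).
Ratio = 8.060e12 / 2.157e20 = 3.74e-8.

3.74e-8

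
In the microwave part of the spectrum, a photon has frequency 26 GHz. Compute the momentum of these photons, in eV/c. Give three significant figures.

Use h = 6.62607015e-34 J·s, c = 2.99792458e8 m/s, 1 eV = 1.602176634e-19 J.
In SI units: f = 26 GHz = 2.6e10 Hz.
Since p = hf/c for a photon, p = 5.747e-32 kg·m/s.
Converting to eV/c: p = 1.075e-4 eV/c ≈ 1.08e-4 eV/c.

1.08e-4 eV/c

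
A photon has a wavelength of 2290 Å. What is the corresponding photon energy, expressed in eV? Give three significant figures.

(h = 6.62607015e-34 J·s, c = 2.99792458e8 m/s, 1 eV = 1.602176634e-19 J.)
In SI units: λ = 2290 Å = 2.29e-7 m.
Since E = hc/λ for a photon, E = 8.674e-19 J.
Converting to eV: E = 5.414 eV ≈ 5.41 eV.

5.41 eV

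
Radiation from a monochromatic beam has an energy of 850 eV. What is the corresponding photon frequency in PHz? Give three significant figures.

206 PHz

In SI units: E = 850 eV = 1.3619e-16 J.
Since f = E/h for a photon, f = 2.055e17 Hz.
Converting to PHz: f = 205.5 PHz ≈ 206 PHz.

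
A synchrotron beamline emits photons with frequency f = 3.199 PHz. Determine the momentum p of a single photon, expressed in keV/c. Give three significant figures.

0.0132 keV/c

Use h = 6.62607015 × 10^-34 J·s, c = 2.99792458 × 10^8 m/s, 1 eV = 1.602176634 × 10^-19 J.
First convert: f = 3.199 PHz = 3.199 × 10^15 Hz.
For a photon p = hf/c, so p = 7.070 × 10^-27 kg·m/s.
Converting to keV/c: p = 0.01323 keV/c ≈ 0.0132 keV/c.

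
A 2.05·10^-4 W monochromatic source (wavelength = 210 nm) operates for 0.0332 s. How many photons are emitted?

7.20·10^12 photons

Total energy: E_total = P·t = 2.05·10^-4 × 0.0332 = 6.806·10^-6 J.
Per-photon energy: E = 9.459·10^-19 J.
N = E_total / E_photon = 7.20·10^12.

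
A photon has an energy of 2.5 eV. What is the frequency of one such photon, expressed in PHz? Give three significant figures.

0.604 PHz

Convert to SI: E = 2.5 eV = 4.0054 × 10^-19 J.
Apply f = E/h: f = 6.045 × 10^14 Hz.
Converting to PHz: f = 0.6045 PHz ≈ 0.604 PHz.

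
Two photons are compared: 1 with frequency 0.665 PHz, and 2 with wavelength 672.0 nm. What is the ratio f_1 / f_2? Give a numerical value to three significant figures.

1.49

f_1 = 6.650 × 10^14 Hz (from frequency = 0.665 PHz, via f given directly).
f_2 = 4.461 × 10^14 Hz (from wavelength = 672.0 nm, via f = c/λ).
Ratio = 6.650 × 10^14 / 4.461 × 10^14 = 1.49.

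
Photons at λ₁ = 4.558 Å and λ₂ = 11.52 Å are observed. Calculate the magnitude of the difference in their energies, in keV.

Using E = hc/λ: E₁ = 4.3582 × 10^-16 J, E₂ = 1.7243 × 10^-16 J.
|ΔE| = |4.3582 × 10^-16 − 1.7243 × 10^-16| = 2.63 × 10^-16 J = 1.64 keV.

1.64 keV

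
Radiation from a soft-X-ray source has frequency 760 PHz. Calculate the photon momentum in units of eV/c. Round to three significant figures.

3140 eV/c

(h = 6.62607015e-34 J·s, c = 2.99792458e8 m/s, 1 eV = 1.602176634e-19 J.)
Convert to SI: f = 760 PHz = 7.60e17 Hz.
For a photon p = hf/c, so p = 1.680e-24 kg·m/s.
Converting to eV/c: p = 3143 eV/c ≈ 3140 eV/c.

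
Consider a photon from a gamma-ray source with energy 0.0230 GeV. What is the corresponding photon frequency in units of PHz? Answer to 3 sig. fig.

5.56 × 10^6 PHz

(h = 6.62607015 × 10^-34 J·s, 1 eV = 1.602176634 × 10^-19 J.)
First convert: E = 0.0230 GeV = 3.6850 × 10^-12 J.
Apply f = E/h: f = 5.561 × 10^21 Hz.
Converting to PHz: f = 5.561 × 10^6 PHz ≈ 5.56 × 10^6 PHz.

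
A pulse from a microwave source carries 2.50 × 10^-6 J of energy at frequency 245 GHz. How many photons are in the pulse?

1.54 × 10^16 photons

Per-photon energy: E = 1.623 × 10^-22 J (from frequency = 245 GHz).
N = E_total / E_photon = 2.50 × 10^-6 J / 1.623 × 10^-22 J = 1.54 × 10^16.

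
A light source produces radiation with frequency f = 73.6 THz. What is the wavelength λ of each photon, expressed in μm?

4.07 μm

In SI units: f = 73.6 THz = 7.36e13 Hz.
Since λ = c/f for a photon, λ = 4.073e-6 m.
Converting to μm: λ = 4.073 μm ≈ 4.07 μm.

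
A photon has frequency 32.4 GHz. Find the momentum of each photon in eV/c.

Convert to SI: f = 32.4 GHz = 3.24·10^10 Hz.
The photon relation is p = hf/c, giving p = 7.161·10^-32 kg·m/s.
Converting to eV/c: p = 1.340·10^-4 eV/c ≈ 1.34·10^-4 eV/c.

1.34·10^-4 eV/c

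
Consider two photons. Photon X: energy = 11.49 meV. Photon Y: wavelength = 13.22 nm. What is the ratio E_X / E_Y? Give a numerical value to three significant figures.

E_X = 1.841 × 10^-21 J (from energy = 11.49 meV, via E given directly).
E_Y = 1.503 × 10^-17 J (from wavelength = 13.22 nm, via E = hc/λ).
Ratio = 1.841 × 10^-21 / 1.503 × 10^-17 = 1.23 × 10^-4.

1.23 × 10^-4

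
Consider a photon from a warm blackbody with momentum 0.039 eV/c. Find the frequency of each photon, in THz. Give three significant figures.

9.43 THz

Convert to SI: p = 0.039 eV/c = 2.0843e-29 kg·m/s.
Apply f = pc/h: f = 9.430e12 Hz.
Converting to THz: f = 9.430 THz ≈ 9.43 THz.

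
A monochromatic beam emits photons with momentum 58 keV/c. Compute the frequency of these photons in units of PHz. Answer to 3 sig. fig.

1.40 × 10^4 PHz

In SI units: p = 58 keV/c = 3.0997 × 10^-23 kg·m/s.
The photon relation is f = pc/h, giving f = 1.402 × 10^19 Hz.
Converting to PHz: f = 14020 PHz ≈ 1.40 × 10^4 PHz.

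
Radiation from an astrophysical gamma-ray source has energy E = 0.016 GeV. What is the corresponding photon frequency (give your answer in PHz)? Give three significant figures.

Convert to SI: E = 0.016 GeV = 2.5635 × 10^-12 J.
For a photon f = E/h, so f = 3.869 × 10^21 Hz.
Converting to PHz: f = 3.869 × 10^6 PHz ≈ 3.87 × 10^6 PHz.

3.87 × 10^6 PHz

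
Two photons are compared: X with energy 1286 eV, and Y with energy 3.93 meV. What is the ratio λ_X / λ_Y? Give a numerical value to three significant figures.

3.06 × 10^-6

λ_X = 9.641 × 10^-10 m (from energy = 1286 eV, via λ = hc/E).
λ_Y = 3.155 × 10^-4 m (from energy = 3.93 meV, via λ = hc/E).
Ratio = 9.641 × 10^-10 / 3.155 × 10^-4 = 3.06 × 10^-6.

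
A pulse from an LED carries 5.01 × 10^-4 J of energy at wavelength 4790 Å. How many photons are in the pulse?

1.21 × 10^15 photons

Per-photon energy: E = 4.147 × 10^-19 J (from wavelength = 4790 Å).
N = E_total / E_photon = 5.01 × 10^-4 J / 4.147 × 10^-19 J = 1.21 × 10^15.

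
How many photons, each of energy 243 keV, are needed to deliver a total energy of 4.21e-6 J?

Per-photon energy: E = 3.893e-14 J (from energy = 243 keV).
N = E_total / E_photon = 4.21e-6 J / 3.893e-14 J = 1.08e8.

1.08e8 photons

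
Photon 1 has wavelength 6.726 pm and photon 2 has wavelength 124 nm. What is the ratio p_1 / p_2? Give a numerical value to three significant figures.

1.84 × 10^4

p_1 = 9.851 × 10^-23 kg·m/s (from wavelength = 6.726 pm, via p = h/λ).
p_2 = 5.344 × 10^-27 kg·m/s (from wavelength = 124 nm, via p = h/λ).
Ratio = 9.851 × 10^-23 / 5.344 × 10^-27 = 1.84 × 10^4.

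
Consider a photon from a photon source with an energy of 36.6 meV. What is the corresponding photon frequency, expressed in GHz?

Use h = 6.62607015·10^-34 J·s, 1 eV = 1.602176634·10^-19 J.
Convert to SI: E = 36.6 meV = 5.8640·10^-21 J.
Since f = E/h for a photon, f = 8.850·10^12 Hz.
Converting to GHz: f = 8850 GHz ≈ 8850 GHz.

8850 GHz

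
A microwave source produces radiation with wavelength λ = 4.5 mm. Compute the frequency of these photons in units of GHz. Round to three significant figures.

66.6 GHz

(c = 2.99792458e8 m/s.)
First convert: λ = 4.5 mm = 0.0045 m.
The photon relation is f = c/λ, giving f = 6.662e10 Hz.
Converting to GHz: f = 66.62 GHz ≈ 66.6 GHz.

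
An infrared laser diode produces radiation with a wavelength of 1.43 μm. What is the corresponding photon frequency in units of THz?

Use c = 2.99792458 × 10^8 m/s.
Convert to SI: λ = 1.43 μm = 1.43 × 10^-6 m.
The photon relation is f = c/λ, giving f = 2.096 × 10^14 Hz.
Converting to THz: f = 209.6 THz ≈ 210 THz.

210 THz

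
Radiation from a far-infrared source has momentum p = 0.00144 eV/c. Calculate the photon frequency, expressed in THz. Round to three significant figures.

Convert to SI: p = 0.00144 eV/c = 7.6958 × 10^-31 kg·m/s.
For a photon f = pc/h, so f = 3.482 × 10^11 Hz.
Converting to THz: f = 0.3482 THz ≈ 0.348 THz.

0.348 THz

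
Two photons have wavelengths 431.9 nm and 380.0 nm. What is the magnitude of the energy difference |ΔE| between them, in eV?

Using E = hc/λ: E₁ = 4.5993 × 10^-19 J, E₂ = 5.2275 × 10^-19 J.
|ΔE| = |4.5993 × 10^-19 − 5.2275 × 10^-19| = 6.28 × 10^-20 J = 0.392 eV.

0.392 eV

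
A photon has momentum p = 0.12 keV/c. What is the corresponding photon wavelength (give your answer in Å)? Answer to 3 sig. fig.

In SI units: p = 0.12 keV/c = 6.4131e-26 kg·m/s.
For a photon λ = h/p, so λ = 1.033e-8 m.
Converting to Å: λ = 103.3 Å ≈ 103 Å.

103 Å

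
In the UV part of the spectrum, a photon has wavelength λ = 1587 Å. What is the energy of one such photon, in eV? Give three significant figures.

In SI units: λ = 1587 Å = 1.587e-7 m.
For a photon E = hc/λ, so E = 1.252e-18 J.
Converting to eV: E = 7.812 eV ≈ 7.81 eV.

7.81 eV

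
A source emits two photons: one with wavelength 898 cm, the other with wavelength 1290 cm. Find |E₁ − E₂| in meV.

4.20e-5 meV

Using E = hc/λ: E₁ = 2.212e-26 J, E₂ = 1.540e-26 J.
|ΔE| = |2.212e-26 − 1.540e-26| = 6.72e-27 J = 4.20e-5 meV.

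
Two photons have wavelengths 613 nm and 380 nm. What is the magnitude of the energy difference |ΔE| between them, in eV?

Using E = hc/λ: E₁ = 3.241e-19 J, E₂ = 5.227e-19 J.
|ΔE| = |3.241e-19 − 5.227e-19| = 1.99e-19 J = 1.24 eV.

1.24 eV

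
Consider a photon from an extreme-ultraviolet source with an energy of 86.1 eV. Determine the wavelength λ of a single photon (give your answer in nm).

14.4 nm

First convert: E = 86.1 eV = 1.3795 × 10^-17 J.
The photon relation is λ = hc/E, giving λ = 1.440 × 10^-8 m.
Converting to nm: λ = 14.40 nm ≈ 14.4 nm.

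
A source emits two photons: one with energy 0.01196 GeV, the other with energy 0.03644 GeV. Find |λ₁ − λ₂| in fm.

Using λ = hc/E: λ₁ = 1.0367 × 10^-13 m, λ₂ = 3.4024 × 10^-14 m.
|Δλ| = |1.0367 × 10^-13 − 3.4024 × 10^-14| = 6.96 × 10^-14 m = 69.6 fm.

69.6 fm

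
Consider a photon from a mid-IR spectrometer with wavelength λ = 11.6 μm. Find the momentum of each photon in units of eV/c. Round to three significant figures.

Take h = 6.62607015 × 10^-34 J·s, c = 2.99792458 × 10^8 m/s, 1 eV = 1.602176634 × 10^-19 J.
First convert: λ = 11.6 μm = 1.16 × 10^-5 m.
For a photon p = h/λ, so p = 5.712 × 10^-29 kg·m/s.
Converting to eV/c: p = 0.1069 eV/c ≈ 0.107 eV/c.

0.107 eV/c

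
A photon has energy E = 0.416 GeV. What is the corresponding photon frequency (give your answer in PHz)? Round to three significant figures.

(h = 6.62607015 × 10^-34 J·s, 1 eV = 1.602176634 × 10^-19 J.)
Convert to SI: E = 0.416 GeV = 6.6651 × 10^-11 J.
Apply f = E/h: f = 1.006 × 10^23 Hz.
Converting to PHz: f = 1.006 × 10^8 PHz ≈ 1.01 × 10^8 PHz.

1.01 × 10^8 PHz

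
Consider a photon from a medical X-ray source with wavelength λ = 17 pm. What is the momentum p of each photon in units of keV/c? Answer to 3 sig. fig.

72.9 keV/c

(h = 6.62607015·10^-34 J·s, c = 2.99792458·10^8 m/s, 1 eV = 1.602176634·10^-19 J.)
First convert: λ = 17 pm = 1.7·10^-11 m.
For a photon p = h/λ, so p = 3.898·10^-23 kg·m/s.
Converting to keV/c: p = 72.93 keV/c ≈ 72.9 keV/c.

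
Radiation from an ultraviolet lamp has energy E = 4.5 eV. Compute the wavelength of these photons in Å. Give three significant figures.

Convert to SI: E = 4.5 eV = 7.2098 × 10^-19 J.
Apply λ = hc/E: λ = 2.755 × 10^-7 m.
Converting to Å: λ = 2755 Å ≈ 2760 Å.

2760 Å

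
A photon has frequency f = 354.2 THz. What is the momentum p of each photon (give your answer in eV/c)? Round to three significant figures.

1.46 eV/c

(h = 6.62607015e-34 J·s, c = 2.99792458e8 m/s, 1 eV = 1.602176634e-19 J.)
First convert: f = 354.2 THz = 3.542e14 Hz.
For a photon p = hf/c, so p = 7.829e-28 kg·m/s.
Converting to eV/c: p = 1.465 eV/c ≈ 1.46 eV/c.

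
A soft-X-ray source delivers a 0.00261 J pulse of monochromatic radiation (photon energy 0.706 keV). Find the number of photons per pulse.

2.31 × 10^13 photons

Per-photon energy: E = 1.131 × 10^-16 J (from energy = 0.706 keV).
N = E_total / E_photon = 0.00261 J / 1.131 × 10^-16 J = 2.31 × 10^13.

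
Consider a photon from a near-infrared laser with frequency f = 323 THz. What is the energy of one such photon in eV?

Use h = 6.62607015e-34 J·s, 1 eV = 1.602176634e-19 J.
Convert to SI: f = 323 THz = 3.23e14 Hz.
The photon relation is E = hf, giving E = 2.140e-19 J.
Converting to eV: E = 1.336 eV ≈ 1.34 eV.

1.34 eV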